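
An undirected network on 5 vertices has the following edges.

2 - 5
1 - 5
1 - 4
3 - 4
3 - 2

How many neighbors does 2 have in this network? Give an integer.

2 is directly tied to 3 and 5. That is 2 neighbors, so the degree of 2 is 2.

2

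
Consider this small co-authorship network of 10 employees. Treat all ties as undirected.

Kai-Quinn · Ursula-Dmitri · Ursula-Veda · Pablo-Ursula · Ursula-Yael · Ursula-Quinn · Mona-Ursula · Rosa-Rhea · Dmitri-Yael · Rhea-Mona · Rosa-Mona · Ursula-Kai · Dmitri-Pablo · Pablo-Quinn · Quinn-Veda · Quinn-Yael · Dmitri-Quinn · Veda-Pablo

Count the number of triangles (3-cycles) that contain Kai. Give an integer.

1

Kai's neighbors: Quinn and Ursula.
Neighbor pairs that are themselves tied: Kai–Quinn–Ursula. Each forms one triangle with Kai, for 1 in total.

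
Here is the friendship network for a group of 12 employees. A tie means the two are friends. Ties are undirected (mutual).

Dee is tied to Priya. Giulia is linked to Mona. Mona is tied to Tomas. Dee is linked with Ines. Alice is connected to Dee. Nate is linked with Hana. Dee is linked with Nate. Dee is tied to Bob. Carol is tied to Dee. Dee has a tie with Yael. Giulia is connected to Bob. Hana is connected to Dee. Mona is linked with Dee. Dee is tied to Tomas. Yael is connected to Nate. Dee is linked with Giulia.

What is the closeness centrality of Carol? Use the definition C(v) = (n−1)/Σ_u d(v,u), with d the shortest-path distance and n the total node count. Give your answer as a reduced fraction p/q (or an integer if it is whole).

Distances from Carol: Alice:2, Bob:2, Dee:1, Giulia:2, Hana:2, Ines:2, Mona:2, Nate:2, Priya:2, Tomas:2, Yael:2. Sum = 21.
n = 12, so closeness = 11/21.

11/21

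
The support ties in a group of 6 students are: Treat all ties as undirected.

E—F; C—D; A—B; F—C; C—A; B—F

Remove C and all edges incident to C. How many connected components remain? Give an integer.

Without C, the remaining ties split the others into: {A, B, E, F}; {D}.
That's 2 separate components.

2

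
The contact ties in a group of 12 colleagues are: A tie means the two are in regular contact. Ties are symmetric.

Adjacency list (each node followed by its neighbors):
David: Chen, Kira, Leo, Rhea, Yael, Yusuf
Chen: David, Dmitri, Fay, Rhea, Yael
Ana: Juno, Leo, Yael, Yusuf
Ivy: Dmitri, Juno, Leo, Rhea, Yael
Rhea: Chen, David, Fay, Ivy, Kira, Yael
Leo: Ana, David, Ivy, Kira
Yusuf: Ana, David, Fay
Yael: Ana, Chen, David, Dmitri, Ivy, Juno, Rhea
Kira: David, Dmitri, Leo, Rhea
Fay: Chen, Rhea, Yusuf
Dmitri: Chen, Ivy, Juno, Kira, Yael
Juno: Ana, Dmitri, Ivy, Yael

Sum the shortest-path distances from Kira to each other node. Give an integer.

Distances from Kira: Ana:2, Chen:2, David:1, Dmitri:1, Fay:2, Ivy:2, Juno:2, Leo:1, Rhea:1, Yael:2, Yusuf:2.
Sum = 2 + 2 + 1 + 1 + 2 + 2 + 2 + 1 + 1 + 2 + 2 = 18.

18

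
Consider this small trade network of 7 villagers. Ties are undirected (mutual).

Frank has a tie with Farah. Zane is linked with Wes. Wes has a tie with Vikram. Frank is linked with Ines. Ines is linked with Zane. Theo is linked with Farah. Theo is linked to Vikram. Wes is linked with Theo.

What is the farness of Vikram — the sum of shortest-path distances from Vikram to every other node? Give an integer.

Distances from Vikram: Farah:2, Frank:3, Ines:3, Theo:1, Wes:1, Zane:2.
Sum = 2 + 3 + 3 + 1 + 1 + 2 = 12.

12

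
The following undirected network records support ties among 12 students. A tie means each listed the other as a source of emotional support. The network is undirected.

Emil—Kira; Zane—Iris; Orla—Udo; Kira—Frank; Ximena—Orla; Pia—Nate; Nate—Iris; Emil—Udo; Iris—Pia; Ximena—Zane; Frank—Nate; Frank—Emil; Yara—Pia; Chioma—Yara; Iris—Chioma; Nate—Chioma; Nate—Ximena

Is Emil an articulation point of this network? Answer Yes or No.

Even without Emil, every remaining node can still reach every other (the residual graph is connected), so Emil is not a cut vertex.

No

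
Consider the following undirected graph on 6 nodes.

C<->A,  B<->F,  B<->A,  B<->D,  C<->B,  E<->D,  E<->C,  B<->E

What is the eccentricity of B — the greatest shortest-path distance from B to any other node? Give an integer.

1

Distances from B: A:1, C:1, D:1, E:1, F:1.
The largest is 1 (to D, E, A, C, and F), so the eccentricity of B is 1.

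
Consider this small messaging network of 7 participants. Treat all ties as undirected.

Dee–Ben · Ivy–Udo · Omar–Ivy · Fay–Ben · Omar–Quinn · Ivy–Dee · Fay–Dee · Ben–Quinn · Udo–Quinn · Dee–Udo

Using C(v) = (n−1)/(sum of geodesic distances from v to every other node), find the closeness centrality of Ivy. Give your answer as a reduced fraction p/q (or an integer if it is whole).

Distances from Ivy: Ben:2, Dee:1, Fay:2, Omar:1, Quinn:2, Udo:1. Sum = 9.
n = 7, so closeness = 6/9 = 2/3.

2/3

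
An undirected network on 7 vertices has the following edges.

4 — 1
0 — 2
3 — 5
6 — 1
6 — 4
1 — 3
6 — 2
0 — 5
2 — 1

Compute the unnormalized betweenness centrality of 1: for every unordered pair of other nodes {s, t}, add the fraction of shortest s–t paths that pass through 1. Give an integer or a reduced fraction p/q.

Pairs whose geodesics pass through 1 — 5–4: 1; 5–6: 1/2; 3–2: 1; 3–4: 1; 3–6: 1; 0–4: 1/2; 2–4: 1/2.
All other pairs contribute 0.
Summing the contributions gives betweenness(1) = 11/2.

11/2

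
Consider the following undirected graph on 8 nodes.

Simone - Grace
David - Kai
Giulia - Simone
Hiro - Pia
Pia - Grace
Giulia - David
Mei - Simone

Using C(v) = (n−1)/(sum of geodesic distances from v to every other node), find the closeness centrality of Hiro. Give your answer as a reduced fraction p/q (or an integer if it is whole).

7/25

Distances from Hiro: David:5, Giulia:4, Grace:2, Kai:6, Mei:4, Pia:1, Simone:3. Sum = 25.
n = 8, so closeness = 7/25.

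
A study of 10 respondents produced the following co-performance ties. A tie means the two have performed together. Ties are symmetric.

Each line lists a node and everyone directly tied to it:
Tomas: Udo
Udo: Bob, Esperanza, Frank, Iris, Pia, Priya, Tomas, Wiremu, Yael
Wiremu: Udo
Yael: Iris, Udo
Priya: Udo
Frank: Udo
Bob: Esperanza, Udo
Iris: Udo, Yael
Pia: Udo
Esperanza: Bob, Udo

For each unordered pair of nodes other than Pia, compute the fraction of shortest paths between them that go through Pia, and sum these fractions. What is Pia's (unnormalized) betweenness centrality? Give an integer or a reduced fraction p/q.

No shortest path between any pair of other nodes passes through Pia.
Summing the contributions gives betweenness(Pia) = 0.

0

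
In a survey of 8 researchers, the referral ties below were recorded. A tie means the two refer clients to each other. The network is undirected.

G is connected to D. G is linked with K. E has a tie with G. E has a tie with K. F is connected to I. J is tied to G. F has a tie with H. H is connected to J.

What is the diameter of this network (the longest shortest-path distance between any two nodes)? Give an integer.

5

Eccentricity of each node (its greatest distance to any other): D:5, E:5, F:4, G:4, H:3, I:5, J:3, K:5.
The maximum eccentricity is 5, realized for instance by the pair E–I via E – G – J – H – F – I. So the diameter is 5.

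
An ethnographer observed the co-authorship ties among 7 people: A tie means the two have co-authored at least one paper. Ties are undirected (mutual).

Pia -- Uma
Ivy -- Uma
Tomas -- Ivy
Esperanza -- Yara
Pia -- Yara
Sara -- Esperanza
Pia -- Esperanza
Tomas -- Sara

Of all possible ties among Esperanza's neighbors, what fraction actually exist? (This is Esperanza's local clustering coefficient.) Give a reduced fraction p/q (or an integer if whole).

Esperanza's neighbors: Pia, Sara, and Yara (k = 3).
Possible neighbor pairs: C(3,2) = 3. Edges among them: Pia–Yara → e = 1.
Clustering(Esperanza) = 1/3.

1/3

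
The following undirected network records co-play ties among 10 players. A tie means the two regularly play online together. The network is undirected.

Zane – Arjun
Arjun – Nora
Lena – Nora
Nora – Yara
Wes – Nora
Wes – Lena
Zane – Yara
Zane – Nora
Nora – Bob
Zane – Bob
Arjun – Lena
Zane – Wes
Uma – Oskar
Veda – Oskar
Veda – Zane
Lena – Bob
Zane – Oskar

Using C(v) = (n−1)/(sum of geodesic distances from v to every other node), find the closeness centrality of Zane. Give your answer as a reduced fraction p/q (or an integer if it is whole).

9/11

Distances from Zane: Arjun:1, Bob:1, Lena:2, Nora:1, Oskar:1, Uma:2, Veda:1, Wes:1, Yara:1. Sum = 11.
n = 10, so closeness = 9/11.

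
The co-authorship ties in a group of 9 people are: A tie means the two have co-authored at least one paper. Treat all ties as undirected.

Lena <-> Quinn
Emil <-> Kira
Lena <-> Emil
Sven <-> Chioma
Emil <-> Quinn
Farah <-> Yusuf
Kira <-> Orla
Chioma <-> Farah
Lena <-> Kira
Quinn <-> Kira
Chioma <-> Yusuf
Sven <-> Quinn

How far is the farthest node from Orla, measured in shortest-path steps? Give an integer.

Distances from Orla: Chioma:4, Emil:2, Farah:5, Kira:1, Lena:2, Quinn:2, Sven:3, Yusuf:5.
The largest is 5 (to Farah and Yusuf), so the eccentricity of Orla is 5.

5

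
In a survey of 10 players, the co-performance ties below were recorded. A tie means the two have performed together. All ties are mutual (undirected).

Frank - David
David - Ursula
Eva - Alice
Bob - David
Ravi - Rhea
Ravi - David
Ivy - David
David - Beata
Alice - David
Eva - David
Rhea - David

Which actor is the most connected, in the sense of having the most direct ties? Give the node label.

Degrees — Alice:2, Beata:1, Bob:1, David:9, Eva:2, Frank:1, Ivy:1, Ravi:2, Rhea:2, Ursula:1.
The maximum is 9, attained only by David.

David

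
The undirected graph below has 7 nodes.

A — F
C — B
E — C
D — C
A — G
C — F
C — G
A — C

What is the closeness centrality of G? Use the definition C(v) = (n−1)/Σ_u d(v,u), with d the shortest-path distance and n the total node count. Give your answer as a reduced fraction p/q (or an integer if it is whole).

Distances from G: A:1, B:2, C:1, D:2, E:2, F:2. Sum = 10.
n = 7, so closeness = 6/10 = 3/5.

3/5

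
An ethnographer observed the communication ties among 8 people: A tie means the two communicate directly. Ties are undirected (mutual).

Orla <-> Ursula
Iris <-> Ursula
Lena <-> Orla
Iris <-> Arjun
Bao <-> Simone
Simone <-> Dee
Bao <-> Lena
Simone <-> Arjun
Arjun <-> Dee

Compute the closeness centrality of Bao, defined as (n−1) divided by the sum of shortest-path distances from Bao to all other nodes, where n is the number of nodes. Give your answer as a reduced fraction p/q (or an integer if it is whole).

Distances from Bao: Arjun:2, Dee:2, Iris:3, Lena:1, Orla:2, Simone:1, Ursula:3. Sum = 14.
n = 8, so closeness = 7/14 = 1/2.

1/2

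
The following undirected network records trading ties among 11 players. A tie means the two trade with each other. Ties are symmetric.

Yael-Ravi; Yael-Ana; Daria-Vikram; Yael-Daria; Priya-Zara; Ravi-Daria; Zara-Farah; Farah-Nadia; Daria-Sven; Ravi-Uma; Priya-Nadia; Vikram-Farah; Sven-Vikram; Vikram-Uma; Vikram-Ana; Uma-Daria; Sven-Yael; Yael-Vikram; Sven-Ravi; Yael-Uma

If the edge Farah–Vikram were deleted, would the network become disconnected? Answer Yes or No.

Without the Farah–Vikram edge there is no alternate route between Farah and Vikram, so the network disconnects. It is a bridge.

Yes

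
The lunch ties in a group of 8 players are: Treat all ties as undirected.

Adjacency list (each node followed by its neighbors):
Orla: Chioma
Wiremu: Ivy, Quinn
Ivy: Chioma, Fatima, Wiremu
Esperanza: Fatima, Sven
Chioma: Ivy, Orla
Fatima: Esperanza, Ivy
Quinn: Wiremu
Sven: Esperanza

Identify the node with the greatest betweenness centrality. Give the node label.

Unnormalized betweenness of each node: Chioma:6, Esperanza:6, Fatima:10, Ivy:16, Orla:0, Quinn:0, Sven:0, Wiremu:6.
Ivy has the largest value, 16, making it the main broker — the node through which the most shortest paths run.

Ivy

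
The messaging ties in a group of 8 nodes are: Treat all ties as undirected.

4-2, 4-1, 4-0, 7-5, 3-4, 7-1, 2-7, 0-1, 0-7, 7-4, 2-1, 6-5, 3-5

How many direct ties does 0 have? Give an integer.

3

0 is directly tied to 1, 4, and 7. That is 3 neighbors, so the degree of 0 is 3.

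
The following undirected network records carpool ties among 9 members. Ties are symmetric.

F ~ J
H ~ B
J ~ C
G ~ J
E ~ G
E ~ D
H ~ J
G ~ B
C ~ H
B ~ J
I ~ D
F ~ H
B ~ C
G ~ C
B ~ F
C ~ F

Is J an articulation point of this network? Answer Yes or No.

No

Even without J, every remaining node can still reach every other (the residual graph is connected), so J is not a cut vertex.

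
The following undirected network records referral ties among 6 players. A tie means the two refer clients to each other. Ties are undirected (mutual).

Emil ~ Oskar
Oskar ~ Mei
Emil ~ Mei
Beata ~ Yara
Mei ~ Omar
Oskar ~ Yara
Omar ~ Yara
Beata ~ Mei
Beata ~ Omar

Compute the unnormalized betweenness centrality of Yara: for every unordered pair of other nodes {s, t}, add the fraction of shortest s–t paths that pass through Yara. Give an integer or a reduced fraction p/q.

1

Pairs whose geodesics pass through Yara — Oskar–Omar: 1/2; Oskar–Beata: 1/2.
All other pairs contribute 0.
Summing the contributions gives betweenness(Yara) = 1.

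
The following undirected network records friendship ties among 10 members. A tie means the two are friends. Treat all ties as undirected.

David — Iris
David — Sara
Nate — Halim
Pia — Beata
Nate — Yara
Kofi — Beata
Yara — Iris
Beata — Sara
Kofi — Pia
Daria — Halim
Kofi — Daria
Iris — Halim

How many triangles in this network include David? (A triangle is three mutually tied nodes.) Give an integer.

0

David's neighbors are Iris and Sara, but none of them are tied to each other, so no triangle contains David.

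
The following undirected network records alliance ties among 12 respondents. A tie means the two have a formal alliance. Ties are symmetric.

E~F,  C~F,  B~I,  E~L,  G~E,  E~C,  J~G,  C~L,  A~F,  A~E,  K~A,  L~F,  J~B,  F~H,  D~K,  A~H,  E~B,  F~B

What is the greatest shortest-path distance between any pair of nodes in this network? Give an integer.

Eccentricity of each node (its greatest distance to any other): A:3, B:4, C:4, D:5, E:3, F:3, G:4, H:3, I:5, J:5, K:4, L:4.
The maximum eccentricity is 5, realized for instance by the pair J–D via J – G – E – A – K – D. So the diameter is 5.

5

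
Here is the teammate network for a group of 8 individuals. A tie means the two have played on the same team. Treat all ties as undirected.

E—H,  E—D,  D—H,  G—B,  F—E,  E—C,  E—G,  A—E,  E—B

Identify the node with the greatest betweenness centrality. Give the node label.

Unnormalized betweenness of each node: A:0, B:0, C:0, D:0, E:19, F:0, G:0, H:0.
E has the largest value, 19, making it the main broker — the node through which the most shortest paths run.

E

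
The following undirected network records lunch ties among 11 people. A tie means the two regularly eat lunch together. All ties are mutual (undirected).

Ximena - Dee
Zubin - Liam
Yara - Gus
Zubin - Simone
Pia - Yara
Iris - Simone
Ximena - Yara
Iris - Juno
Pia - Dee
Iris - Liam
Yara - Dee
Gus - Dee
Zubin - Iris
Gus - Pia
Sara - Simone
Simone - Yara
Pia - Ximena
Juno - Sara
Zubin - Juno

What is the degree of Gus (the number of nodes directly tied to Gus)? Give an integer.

Gus is directly tied to Dee, Pia, and Yara. That is 3 neighbors, so the degree of Gus is 3.

3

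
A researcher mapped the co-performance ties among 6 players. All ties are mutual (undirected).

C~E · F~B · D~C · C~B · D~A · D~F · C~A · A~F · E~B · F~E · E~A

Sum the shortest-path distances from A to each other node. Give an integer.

Distances from A: B:2, C:1, D:1, E:1, F:1.
Sum = 2 + 1 + 1 + 1 + 1 = 6.

6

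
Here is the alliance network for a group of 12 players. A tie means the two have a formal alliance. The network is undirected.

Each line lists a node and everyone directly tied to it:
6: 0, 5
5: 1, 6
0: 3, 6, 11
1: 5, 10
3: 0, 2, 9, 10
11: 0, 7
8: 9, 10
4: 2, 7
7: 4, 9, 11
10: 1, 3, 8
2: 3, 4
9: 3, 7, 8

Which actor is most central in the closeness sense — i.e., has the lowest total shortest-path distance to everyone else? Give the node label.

3

Farness (sum of distances to all others) for each node — 0:22, 1:29, 2:26, 3:19, 4:30, 5:32, 6:28, 7:25, 8:27, 9:23, 10:23, 11:26.
The smallest farness is 19, for 3, so 3 has the highest closeness.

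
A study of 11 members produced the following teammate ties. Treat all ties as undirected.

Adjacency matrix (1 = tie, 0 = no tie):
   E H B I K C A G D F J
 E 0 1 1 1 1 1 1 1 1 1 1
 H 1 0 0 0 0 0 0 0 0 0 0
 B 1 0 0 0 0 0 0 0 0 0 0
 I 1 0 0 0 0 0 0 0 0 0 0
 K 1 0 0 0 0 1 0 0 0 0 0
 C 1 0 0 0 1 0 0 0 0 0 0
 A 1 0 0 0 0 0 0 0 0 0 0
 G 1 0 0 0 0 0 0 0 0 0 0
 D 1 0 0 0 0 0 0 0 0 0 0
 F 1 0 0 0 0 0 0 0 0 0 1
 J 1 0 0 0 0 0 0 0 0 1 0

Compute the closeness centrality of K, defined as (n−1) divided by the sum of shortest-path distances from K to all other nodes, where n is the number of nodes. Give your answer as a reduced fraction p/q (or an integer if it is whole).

Distances from K: A:2, B:2, C:1, D:2, E:1, F:2, G:2, H:2, I:2, J:2. Sum = 18.
n = 11, so closeness = 10/18 = 5/9.

5/9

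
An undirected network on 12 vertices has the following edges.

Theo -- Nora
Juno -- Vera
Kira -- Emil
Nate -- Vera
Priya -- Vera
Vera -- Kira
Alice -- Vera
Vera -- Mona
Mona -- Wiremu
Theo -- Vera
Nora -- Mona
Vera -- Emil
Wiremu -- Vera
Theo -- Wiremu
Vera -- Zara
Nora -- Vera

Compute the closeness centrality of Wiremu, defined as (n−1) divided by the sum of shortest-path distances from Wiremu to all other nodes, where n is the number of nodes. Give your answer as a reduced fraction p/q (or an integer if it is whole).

Distances from Wiremu: Alice:2, Emil:2, Juno:2, Kira:2, Mona:1, Nate:2, Nora:2, Priya:2, Theo:1, Vera:1, Zara:2. Sum = 19.
n = 12, so closeness = 11/19.

11/19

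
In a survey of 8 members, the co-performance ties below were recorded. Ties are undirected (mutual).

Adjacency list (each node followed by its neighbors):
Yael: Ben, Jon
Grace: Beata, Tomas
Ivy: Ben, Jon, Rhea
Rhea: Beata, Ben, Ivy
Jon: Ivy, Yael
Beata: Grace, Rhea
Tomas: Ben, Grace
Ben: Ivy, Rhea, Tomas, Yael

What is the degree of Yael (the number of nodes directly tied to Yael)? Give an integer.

2

Yael is directly tied to Ben and Jon. That is 2 neighbors, so the degree of Yael is 2.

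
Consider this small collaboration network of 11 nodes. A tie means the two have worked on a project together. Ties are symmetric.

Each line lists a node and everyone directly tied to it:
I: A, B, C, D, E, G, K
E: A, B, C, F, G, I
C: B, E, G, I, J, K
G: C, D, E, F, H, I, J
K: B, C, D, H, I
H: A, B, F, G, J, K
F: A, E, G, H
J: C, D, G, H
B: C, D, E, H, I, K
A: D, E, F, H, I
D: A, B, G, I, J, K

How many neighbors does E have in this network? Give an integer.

6

E is directly tied to A, B, C, F, G, and I. That is 6 neighbors, so the degree of E is 6.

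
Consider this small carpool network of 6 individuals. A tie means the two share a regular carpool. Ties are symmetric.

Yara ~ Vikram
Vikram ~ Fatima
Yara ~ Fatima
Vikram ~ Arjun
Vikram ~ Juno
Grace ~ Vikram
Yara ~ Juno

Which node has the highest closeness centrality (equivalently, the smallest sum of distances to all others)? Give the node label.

Vikram

Farness (sum of distances to all others) for each node — Arjun:9, Fatima:8, Grace:9, Juno:8, Vikram:5, Yara:7.
The smallest farness is 5, for Vikram, so Vikram has the highest closeness.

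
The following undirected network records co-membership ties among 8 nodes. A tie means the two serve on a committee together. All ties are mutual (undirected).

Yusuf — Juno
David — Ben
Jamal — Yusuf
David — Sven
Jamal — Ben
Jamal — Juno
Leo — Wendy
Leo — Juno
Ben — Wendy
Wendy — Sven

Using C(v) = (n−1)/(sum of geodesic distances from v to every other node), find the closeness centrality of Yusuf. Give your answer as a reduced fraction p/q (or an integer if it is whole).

7/16

Distances from Yusuf: Ben:2, David:3, Jamal:1, Juno:1, Leo:2, Sven:4, Wendy:3. Sum = 16.
n = 8, so closeness = 7/16.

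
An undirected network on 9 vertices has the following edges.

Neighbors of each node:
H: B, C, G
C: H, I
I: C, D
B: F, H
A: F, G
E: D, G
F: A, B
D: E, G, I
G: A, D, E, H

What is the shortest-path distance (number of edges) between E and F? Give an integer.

One shortest route is E – G – A – F, which uses 3 edges, and at distance 2 from E we only reach {A, H, I}, which does not include F. So d(E,F) = 3.

3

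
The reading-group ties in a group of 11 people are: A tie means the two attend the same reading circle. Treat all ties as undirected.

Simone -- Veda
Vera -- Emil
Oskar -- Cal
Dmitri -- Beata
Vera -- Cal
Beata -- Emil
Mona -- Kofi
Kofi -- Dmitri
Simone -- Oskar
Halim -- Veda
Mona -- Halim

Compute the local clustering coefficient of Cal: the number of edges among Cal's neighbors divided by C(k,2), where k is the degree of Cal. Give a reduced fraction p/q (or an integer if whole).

Cal's neighbors: Oskar and Vera (k = 2).
Possible neighbor pairs: C(2,2) = 1. Edges among them: none → e = 0.
Clustering(Cal) = 0/1.

0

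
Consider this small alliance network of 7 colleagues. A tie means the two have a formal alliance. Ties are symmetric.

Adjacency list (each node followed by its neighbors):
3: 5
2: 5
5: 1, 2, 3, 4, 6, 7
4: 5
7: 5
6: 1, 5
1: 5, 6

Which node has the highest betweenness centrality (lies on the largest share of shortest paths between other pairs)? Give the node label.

Unnormalized betweenness of each node: 1:0, 2:0, 3:0, 4:0, 5:14, 6:0, 7:0.
5 has the largest value, 14, making it the main broker — the node through which the most shortest paths run.

5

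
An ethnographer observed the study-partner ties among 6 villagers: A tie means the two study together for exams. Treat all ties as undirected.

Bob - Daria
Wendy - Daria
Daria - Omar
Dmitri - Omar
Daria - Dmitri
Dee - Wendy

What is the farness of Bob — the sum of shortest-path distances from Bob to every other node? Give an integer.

10

Distances from Bob: Daria:1, Dee:3, Dmitri:2, Omar:2, Wendy:2.
Sum = 1 + 3 + 2 + 2 + 2 = 10.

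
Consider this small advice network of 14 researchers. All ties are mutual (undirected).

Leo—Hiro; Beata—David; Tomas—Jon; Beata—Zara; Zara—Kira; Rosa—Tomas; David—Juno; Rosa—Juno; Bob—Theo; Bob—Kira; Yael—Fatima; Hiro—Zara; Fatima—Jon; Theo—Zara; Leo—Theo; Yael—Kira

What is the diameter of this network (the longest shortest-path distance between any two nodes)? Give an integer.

Eccentricity of each node (its greatest distance to any other): Beata:5, Bob:6, David:5, Fatima:5, Hiro:6, Jon:6, Juno:5, Kira:5, Leo:7, Rosa:6, Theo:6, Tomas:7, Yael:5, Zara:5.
The maximum eccentricity is 7, realized for instance by the pair Tomas–Leo via Tomas – Rosa – Juno – David – Beata – Zara – Hiro – Leo. So the diameter is 7.

7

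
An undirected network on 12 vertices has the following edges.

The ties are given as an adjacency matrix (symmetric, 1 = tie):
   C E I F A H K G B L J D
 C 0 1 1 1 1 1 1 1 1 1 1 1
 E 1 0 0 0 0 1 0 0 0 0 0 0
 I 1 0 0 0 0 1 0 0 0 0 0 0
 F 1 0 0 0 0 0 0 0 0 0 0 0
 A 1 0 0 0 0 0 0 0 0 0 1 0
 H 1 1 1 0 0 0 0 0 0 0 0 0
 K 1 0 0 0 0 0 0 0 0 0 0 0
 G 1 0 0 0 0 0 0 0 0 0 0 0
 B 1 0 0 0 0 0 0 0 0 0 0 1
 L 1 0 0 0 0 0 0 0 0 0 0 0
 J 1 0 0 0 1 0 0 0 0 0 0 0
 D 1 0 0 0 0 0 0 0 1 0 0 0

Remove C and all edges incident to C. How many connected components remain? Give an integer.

7

Without C, the remaining ties split the others into: {E, H, I}; {F}; {A, J}; {K}; {G}; {B, D}; {L}.
That's 7 separate components.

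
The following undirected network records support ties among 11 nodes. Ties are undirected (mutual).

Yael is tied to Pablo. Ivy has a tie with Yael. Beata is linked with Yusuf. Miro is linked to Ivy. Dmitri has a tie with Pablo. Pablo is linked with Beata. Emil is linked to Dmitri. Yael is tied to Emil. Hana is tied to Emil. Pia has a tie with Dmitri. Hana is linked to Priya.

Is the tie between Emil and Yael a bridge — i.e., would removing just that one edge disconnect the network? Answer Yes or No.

No

Even without that edge, Emil still reaches Yael via Emil – Dmitri – Pablo – Yael, so the network stays connected. Not a bridge.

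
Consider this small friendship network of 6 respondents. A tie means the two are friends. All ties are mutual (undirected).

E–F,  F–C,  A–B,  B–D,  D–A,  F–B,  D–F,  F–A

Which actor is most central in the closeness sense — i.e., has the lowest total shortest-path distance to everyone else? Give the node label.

Farness (sum of distances to all others) for each node — A:7, B:7, C:9, D:7, E:9, F:5.
The smallest farness is 5, for F, so F has the highest closeness.

F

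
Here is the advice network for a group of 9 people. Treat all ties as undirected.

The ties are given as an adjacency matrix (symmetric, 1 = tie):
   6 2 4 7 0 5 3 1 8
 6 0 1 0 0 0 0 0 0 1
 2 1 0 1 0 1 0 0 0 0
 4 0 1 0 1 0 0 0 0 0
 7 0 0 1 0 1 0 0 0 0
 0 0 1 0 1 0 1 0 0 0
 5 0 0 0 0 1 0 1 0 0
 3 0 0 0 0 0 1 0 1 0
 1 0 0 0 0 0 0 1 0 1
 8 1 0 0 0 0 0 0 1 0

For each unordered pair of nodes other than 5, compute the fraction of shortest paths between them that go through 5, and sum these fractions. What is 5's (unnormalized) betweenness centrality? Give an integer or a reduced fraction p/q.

6

Pairs whose geodesics pass through 5 — 2–3: 1; 4–3: 2/2; 7–3: 1; 7–1: 1; 0–3: 1; 0–1: 1.
All other pairs contribute 0.
Summing the contributions gives betweenness(5) = 6.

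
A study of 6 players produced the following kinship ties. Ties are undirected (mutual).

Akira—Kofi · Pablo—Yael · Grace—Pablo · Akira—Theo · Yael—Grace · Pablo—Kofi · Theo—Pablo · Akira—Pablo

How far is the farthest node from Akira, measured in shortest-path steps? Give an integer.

Distances from Akira: Grace:2, Kofi:1, Pablo:1, Theo:1, Yael:2.
The largest is 2 (to Yael and Grace), so the eccentricity of Akira is 2.

2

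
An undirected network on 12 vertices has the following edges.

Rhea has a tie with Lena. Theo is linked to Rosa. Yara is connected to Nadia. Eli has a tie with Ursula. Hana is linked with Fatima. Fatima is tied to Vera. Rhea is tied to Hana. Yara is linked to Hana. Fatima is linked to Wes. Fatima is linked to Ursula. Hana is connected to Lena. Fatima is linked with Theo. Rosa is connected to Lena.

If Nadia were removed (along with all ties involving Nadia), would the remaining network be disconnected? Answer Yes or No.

No

Even without Nadia, every remaining node can still reach every other (the residual graph is connected), so Nadia is not a cut vertex.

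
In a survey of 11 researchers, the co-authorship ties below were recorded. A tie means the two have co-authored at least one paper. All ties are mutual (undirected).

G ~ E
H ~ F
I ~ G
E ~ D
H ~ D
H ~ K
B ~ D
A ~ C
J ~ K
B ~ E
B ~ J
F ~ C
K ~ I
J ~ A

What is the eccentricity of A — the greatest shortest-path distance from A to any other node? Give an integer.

Distances from A: B:2, C:1, D:3, E:3, F:2, G:4, H:3, I:3, J:1, K:2.
The largest is 4 (to G), so the eccentricity of A is 4.

4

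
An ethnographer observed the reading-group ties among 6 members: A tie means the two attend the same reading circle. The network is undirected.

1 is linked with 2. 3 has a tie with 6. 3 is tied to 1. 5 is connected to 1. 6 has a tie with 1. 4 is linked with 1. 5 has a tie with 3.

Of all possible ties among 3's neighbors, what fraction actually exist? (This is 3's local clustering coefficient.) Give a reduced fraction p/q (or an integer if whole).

2/3

3's neighbors: 1, 5, and 6 (k = 3).
Possible neighbor pairs: C(3,2) = 3. Edges among them: 1–5, 1–6 → e = 2.
Clustering(3) = 2/3.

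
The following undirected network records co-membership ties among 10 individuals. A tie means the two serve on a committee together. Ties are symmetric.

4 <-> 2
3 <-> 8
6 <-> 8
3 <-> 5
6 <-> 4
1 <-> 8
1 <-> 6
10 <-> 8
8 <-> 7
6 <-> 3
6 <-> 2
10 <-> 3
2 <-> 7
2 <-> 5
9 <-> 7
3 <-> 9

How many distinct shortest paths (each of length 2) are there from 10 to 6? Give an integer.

2

The shortest distance is 2. The length-2 paths are: 10–8–6; 10–3–6.
That gives 2 distinct shortest paths.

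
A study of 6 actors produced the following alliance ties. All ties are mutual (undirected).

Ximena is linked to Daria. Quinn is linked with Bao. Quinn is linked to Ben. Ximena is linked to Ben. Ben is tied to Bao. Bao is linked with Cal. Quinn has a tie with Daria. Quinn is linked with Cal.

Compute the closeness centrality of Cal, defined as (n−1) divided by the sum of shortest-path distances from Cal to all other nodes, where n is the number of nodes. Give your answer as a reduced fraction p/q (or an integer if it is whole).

5/9

Distances from Cal: Bao:1, Ben:2, Daria:2, Quinn:1, Ximena:3. Sum = 9.
n = 6, so closeness = 5/9.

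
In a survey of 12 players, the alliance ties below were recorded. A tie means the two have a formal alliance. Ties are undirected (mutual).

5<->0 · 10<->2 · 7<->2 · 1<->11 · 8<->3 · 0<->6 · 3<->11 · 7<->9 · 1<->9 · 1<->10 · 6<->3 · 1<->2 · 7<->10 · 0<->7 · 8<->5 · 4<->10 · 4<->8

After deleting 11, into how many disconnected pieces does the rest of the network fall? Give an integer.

1

11's neighbors (1 and 3) remain reachable from one another through other ties, so the rest of the network stays in one piece.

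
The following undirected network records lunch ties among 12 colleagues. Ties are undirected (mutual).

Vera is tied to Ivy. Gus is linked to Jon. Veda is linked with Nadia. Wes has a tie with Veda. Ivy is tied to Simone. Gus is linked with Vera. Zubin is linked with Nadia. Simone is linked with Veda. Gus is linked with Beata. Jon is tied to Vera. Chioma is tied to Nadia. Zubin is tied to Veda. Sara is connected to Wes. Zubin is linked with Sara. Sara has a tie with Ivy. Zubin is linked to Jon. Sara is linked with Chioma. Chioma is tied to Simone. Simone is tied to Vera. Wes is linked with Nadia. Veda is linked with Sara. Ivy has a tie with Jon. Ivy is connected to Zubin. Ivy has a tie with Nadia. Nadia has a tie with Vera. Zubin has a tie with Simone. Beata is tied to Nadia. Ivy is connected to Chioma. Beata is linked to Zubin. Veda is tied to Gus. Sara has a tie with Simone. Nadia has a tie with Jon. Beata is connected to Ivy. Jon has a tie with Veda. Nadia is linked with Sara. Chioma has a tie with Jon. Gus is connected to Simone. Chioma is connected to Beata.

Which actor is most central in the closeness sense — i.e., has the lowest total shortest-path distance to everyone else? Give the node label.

Nadia

Farness (sum of distances to all others) for each node — Beata:17, Chioma:16, Gus:17, Ivy:14, Jon:15, Nadia:13, Sara:15, Simone:15, Veda:15, Vera:17, Wes:19, Zubin:15.
The smallest farness is 13, for Nadia, so Nadia has the highest closeness.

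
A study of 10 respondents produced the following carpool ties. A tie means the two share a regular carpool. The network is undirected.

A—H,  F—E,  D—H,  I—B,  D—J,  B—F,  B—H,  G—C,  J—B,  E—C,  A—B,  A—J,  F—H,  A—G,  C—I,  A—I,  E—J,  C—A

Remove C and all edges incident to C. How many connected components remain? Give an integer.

1

C's neighbors (A, E, G, and I) remain reachable from one another through other ties, so the rest of the network stays in one piece.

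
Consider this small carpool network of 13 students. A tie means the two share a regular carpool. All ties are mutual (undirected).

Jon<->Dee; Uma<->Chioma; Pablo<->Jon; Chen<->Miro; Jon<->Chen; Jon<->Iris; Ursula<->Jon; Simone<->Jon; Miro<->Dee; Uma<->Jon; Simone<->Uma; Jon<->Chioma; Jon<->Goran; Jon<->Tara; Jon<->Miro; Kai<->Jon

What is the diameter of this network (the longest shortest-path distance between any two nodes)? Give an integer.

Eccentricity of each node (its greatest distance to any other): Chen:2, Chioma:2, Dee:2, Goran:2, Iris:2, Jon:1, Kai:2, Miro:2, Pablo:2, Simone:2, Tara:2, Uma:2, Ursula:2.
The maximum eccentricity is 2, realized for instance by the pair Iris–Chioma via Iris – Jon – Chioma. So the diameter is 2.

2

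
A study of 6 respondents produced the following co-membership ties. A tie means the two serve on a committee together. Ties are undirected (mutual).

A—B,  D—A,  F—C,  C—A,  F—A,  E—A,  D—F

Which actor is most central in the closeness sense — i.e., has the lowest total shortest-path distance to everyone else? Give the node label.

Farness (sum of distances to all others) for each node — A:5, B:9, C:8, D:8, E:9, F:7.
The smallest farness is 5, for A, so A has the highest closeness.

A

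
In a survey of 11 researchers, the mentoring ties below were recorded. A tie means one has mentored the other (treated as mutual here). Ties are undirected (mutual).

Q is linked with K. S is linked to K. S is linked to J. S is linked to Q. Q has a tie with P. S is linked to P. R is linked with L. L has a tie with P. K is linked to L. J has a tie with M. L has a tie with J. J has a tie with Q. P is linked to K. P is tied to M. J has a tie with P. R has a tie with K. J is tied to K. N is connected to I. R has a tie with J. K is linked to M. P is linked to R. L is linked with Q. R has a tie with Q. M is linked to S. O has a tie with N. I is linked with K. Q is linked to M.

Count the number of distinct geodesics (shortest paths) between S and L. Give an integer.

4

The shortest distance is 2. The length-2 paths are: S–Q–L; S–P–L; S–K–L; S–J–L.
That gives 4 distinct shortest paths.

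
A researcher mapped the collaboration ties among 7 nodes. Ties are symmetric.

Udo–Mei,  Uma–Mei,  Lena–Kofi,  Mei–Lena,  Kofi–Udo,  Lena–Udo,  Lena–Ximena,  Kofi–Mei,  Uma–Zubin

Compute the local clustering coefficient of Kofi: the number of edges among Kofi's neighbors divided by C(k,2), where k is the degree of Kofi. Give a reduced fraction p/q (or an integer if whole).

Kofi's neighbors: Lena, Mei, and Udo (k = 3).
Possible neighbor pairs: C(3,2) = 3. Edges among them: Lena–Mei, Lena–Udo, Mei–Udo → e = 3.
Clustering(Kofi) = 3/3 = 1.

1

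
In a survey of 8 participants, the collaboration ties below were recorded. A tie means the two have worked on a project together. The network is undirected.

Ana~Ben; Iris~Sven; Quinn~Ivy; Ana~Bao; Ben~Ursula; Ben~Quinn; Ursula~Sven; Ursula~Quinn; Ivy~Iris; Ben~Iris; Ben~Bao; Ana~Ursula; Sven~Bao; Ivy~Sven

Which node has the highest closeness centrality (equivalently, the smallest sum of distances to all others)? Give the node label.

Farness (sum of distances to all others) for each node — Ana:12, Bao:11, Ben:9, Iris:11, Ivy:12, Quinn:11, Sven:10, Ursula:10.
The smallest farness is 9, for Ben, so Ben has the highest closeness.

Ben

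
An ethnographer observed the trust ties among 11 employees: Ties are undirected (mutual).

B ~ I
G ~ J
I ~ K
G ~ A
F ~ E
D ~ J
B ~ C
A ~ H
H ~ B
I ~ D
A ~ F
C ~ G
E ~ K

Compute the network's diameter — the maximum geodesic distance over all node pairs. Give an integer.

4

Eccentricity of each node (its greatest distance to any other): A:3, B:3, C:4, D:4, E:4, F:4, G:4, H:3, I:3, J:4, K:4.
The maximum eccentricity is 4, realized for instance by the pair F–D via F – E – K – I – D. So the diameter is 4.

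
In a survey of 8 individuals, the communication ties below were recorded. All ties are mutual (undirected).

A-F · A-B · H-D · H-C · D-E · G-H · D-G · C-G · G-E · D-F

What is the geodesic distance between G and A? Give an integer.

One shortest route is G – D – F – A, which uses 3 edges, and at distance 2 from G we only reach {F}, which does not include A. So d(G,A) = 3.

3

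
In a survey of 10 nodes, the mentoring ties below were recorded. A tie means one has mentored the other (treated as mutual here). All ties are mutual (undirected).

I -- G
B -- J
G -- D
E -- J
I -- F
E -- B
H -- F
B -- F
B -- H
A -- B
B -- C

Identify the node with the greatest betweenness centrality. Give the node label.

B

Unnormalized betweenness of each node: A:0, B:25, C:0, D:0, E:0, F:18, G:8, H:0, I:14, J:0.
B has the largest value, 25, making it the main broker — the node through which the most shortest paths run.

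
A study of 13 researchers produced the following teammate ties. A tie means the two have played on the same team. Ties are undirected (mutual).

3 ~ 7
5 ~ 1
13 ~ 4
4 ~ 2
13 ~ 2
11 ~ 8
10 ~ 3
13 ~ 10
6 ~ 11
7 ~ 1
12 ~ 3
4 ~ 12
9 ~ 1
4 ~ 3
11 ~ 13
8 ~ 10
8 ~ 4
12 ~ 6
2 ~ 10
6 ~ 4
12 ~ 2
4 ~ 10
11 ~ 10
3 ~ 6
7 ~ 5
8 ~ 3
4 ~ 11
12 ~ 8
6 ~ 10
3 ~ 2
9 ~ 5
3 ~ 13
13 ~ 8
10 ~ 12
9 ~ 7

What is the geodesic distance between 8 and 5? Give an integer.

One shortest route is 8 – 3 – 7 – 5, which uses 3 edges, and at distance 2 from 8 we only reach {2, 6, 7}, which does not include 5. So d(8,5) = 3.

3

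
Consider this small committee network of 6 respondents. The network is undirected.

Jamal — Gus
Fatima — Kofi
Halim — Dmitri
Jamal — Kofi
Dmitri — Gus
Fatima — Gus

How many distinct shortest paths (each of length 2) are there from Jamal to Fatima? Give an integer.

2

The shortest distance is 2. The length-2 paths are: Jamal–Kofi–Fatima; Jamal–Gus–Fatima.
That gives 2 distinct shortest paths.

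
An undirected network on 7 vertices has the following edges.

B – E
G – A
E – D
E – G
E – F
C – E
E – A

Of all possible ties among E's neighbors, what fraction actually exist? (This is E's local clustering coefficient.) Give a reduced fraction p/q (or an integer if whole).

1/15

E's neighbors: A, B, C, D, F, and G (k = 6).
Possible neighbor pairs: C(6,2) = 15. Edges among them: A–G → e = 1.
Clustering(E) = 1/15.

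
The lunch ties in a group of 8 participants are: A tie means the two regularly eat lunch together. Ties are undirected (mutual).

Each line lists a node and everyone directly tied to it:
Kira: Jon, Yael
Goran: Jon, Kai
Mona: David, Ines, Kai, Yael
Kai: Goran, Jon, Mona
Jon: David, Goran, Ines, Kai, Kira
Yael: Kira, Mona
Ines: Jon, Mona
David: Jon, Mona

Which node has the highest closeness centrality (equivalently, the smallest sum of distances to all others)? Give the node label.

Jon

Farness (sum of distances to all others) for each node — David:12, Goran:13, Ines:12, Jon:9, Kai:11, Kira:12, Mona:10, Yael:13.
The smallest farness is 9, for Jon, so Jon has the highest closeness.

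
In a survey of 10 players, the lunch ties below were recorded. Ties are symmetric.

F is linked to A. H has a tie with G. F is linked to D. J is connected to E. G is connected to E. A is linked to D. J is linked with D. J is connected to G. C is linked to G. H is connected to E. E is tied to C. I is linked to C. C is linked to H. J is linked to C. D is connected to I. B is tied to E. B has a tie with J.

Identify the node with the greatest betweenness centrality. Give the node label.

Unnormalized betweenness of each node: A:0, B:0, C:6, D:89/6, E:41/12, F:0, G:13/12, H:0, I:9/4, J:173/12.
D has the largest value, 89/6, making it the main broker — the node through which the most shortest paths run.

D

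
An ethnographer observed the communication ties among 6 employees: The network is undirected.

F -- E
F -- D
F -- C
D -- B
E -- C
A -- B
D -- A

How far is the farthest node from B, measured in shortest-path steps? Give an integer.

Distances from B: A:1, C:3, D:1, E:3, F:2.
The largest is 3 (to E and C), so the eccentricity of B is 3.

3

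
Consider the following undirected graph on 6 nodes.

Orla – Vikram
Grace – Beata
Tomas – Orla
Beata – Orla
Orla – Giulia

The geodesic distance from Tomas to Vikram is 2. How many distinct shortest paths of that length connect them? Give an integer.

The shortest distance is 2, and the only length-2 path is Tomas–Orla–Vikram. So there is exactly 1 shortest path.

1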